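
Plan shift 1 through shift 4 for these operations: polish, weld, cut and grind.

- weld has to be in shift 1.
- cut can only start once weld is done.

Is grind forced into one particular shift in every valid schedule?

No

grind can be shift 1 (e.g. polish in shift 1, weld in shift 1, grind in shift 1, cut in shift 2) or shift 2 (e.g. polish -> shift 1; weld -> shift 1; cut -> shift 2; grind -> shift 2).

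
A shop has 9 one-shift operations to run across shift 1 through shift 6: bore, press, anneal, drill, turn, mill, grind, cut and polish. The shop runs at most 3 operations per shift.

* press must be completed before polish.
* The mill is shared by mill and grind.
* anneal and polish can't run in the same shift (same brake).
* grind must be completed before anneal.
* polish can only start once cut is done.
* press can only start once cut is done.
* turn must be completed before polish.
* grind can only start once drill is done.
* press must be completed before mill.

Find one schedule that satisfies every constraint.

drill in shift 1, anneal in shift 4, press in shift 2, turn in shift 1, polish in shift 3, bore in shift 2, grind in shift 2, cut in shift 1, mill in shift 3

Checking: drill(shift 1) before grind(shift 2); press(shift 2) before mill(shift 3); grind(shift 2) before anneal(shift 4); turn(shift 1) before polish(shift 3); cut(shift 1) before polish(shift 3); press(shift 2) before polish(shift 3); cut(shift 1) before press(shift 2); anneal(shift 4) != polish(shift 3); mill(shift 3) != grind(shift 2); max 3 per shift (cap 3).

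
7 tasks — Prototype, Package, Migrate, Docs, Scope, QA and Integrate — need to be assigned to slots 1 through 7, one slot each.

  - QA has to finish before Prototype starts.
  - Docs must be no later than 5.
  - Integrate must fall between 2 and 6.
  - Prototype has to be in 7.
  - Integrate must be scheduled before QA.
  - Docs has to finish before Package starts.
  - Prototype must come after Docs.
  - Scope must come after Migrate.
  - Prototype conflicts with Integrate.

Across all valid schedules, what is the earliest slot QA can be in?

Precedence pushes QA to at least 3; downstream work caps QA at 6.
QA at 3 is achievable: Package -> 2, Prototype -> 7, Integrate -> 2, Docs -> 1, Scope -> 2, Migrate -> 1, QA -> 3.

3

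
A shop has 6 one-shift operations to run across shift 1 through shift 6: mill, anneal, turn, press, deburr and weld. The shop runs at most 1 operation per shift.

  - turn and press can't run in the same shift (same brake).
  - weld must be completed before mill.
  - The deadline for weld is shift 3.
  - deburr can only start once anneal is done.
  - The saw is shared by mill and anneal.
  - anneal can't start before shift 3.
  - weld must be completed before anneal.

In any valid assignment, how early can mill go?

Precedence pushes mill to at least shift 2.
mill at shift 2 is achievable: deburr -> shift 4; turn -> shift 5; weld -> shift 1; press -> shift 6; anneal -> shift 3; mill -> shift 2.

shift 2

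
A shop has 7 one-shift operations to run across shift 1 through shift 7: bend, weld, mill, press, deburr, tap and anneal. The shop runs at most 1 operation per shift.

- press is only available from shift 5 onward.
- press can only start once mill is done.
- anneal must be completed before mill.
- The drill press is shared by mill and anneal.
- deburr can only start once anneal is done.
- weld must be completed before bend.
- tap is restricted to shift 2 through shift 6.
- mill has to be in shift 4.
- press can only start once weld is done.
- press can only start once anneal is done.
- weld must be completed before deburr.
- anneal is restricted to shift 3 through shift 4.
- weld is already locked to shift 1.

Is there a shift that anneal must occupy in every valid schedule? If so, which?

anneal's window is shift 3–shift 4.
mill is fixed at shift 4, and anneal can't share a shift with mill.
So anneal must be shift 3.

shift 3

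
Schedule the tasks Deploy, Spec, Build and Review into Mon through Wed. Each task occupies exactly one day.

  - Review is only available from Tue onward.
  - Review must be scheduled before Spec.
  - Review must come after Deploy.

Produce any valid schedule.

Build=Mon, Deploy=Mon, Spec=Wed, Review=Tue

Checking: Review(Tue) before Spec(Wed); Deploy(Mon) before Review(Tue); Review=Tue in [Tue,Wed].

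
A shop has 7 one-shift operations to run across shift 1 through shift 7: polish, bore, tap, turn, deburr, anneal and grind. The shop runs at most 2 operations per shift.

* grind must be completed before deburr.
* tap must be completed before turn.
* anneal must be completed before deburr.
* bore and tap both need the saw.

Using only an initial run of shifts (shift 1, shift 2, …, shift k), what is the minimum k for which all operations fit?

4

The precedence chain requires at least 2 distinct shifts.
With at most 2 per shift and 7 operations, at least 4 shifts are needed.
4 works (last occupied shift: shift 4): for example deburr in shift 2; polish in shift 3; anneal in shift 1; grind in shift 1; tap in shift 2; turn in shift 3; bore in shift 4.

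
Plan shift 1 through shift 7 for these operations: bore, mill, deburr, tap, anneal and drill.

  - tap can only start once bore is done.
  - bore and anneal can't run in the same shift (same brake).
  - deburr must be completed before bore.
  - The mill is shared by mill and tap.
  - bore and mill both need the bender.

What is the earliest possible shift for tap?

Precedence pushes tap to at least shift 3.
tap at shift 3 is achievable: deburr -> shift 1, tap -> shift 3, mill -> shift 1, bore -> shift 2, anneal -> shift 1, drill -> shift 1.

shift 3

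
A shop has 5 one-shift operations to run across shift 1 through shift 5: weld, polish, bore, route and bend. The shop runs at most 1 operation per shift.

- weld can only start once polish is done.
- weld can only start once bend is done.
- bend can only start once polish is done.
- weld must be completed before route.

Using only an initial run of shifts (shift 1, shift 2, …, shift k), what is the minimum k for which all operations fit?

5

The precedence chain requires at least 4 distinct shifts.
With at most 1 per shift and 5 operations, at least 5 shifts are needed.
5 works (last occupied shift: shift 5): for example bend=shift 2; weld=shift 3; polish=shift 1; bore=shift 5; route=shift 4.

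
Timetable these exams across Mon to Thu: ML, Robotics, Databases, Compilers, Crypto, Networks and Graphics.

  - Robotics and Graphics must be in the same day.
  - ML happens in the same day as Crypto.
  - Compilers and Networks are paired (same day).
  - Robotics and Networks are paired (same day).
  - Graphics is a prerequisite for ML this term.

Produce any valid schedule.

Compilers in Mon; Robotics in Mon; Graphics in Mon; Networks in Mon; Crypto in Tue; Databases in Mon; ML in Tue

Checking: Graphics(Mon) before ML(Tue); Robotics = Networks = Mon; Robotics = Graphics = Mon; ML = Crypto = Tue; Compilers = Networks = Mon.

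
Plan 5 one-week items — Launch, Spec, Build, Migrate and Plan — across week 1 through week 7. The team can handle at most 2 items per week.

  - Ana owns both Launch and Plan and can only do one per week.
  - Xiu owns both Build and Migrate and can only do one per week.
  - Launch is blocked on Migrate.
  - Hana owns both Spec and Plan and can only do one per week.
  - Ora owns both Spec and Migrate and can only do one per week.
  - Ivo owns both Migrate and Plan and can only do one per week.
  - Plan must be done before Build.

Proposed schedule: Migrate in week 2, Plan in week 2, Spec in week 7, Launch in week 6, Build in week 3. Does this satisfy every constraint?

Hana owns both Spec and Plan and can only do one per week — holds.
Plan must be done before Build — holds.
The team can handle at most 2 items per week — holds.
Ana owns both Launch and Plan and can only do one per week — holds.
Ora owns both Spec and Migrate and can only do one per week — holds.
Ivo owns both Migrate and Plan and can only do one per week — violated.
Xiu owns both Build and Migrate and can only do one per week — holds.
Launch is blocked on Migrate — holds.

No. Ivo owns both Migrate and Plan and can only do one per week is not satisfied.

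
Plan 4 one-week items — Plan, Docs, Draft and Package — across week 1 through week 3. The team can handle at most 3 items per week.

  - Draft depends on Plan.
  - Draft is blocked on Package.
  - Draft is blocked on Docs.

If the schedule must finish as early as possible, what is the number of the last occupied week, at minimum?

The precedence chain requires at least 2 distinct weeks.
With at most 3 per week and 4 work items, at least 2 weeks are needed.
2 works (last occupied week: week 2): for example Plan in week 1, Draft in week 2, Docs in week 1, Package in week 1.

2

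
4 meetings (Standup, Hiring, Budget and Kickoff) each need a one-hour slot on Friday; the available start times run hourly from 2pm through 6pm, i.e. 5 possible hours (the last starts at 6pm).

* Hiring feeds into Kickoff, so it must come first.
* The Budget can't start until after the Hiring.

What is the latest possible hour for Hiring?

Downstream work caps Hiring at 5pm.
Hiring at 5pm is achievable: Budget in 6pm; Kickoff in 6pm; Hiring in 5pm; Standup in 2pm.

5pm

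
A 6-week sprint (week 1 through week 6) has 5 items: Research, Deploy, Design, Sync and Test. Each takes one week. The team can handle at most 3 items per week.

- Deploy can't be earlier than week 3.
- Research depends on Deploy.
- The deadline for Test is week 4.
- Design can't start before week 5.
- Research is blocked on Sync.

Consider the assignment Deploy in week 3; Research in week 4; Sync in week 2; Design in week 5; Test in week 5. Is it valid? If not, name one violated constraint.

Research is blocked on Sync — holds.
The deadline for Test is week 4 — violated.
Deploy can't be earlier than week 3 — holds.
Research depends on Deploy — holds.
Design can't start before week 5 — holds.
The team can handle at most 3 items per week — holds.

No. The deadline for Test is week 4 is not satisfied.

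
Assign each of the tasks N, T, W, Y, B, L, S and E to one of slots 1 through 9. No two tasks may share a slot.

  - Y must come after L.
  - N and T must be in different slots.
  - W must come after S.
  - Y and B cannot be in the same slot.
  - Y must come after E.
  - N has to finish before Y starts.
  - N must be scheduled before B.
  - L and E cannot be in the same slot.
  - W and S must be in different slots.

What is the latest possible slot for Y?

Precedence pushes Y to at least 2.
Y at 9 is achievable: W -> 3, N -> 1, Y -> 9, T -> 7, L -> 5, S -> 2, E -> 6, B -> 4.

9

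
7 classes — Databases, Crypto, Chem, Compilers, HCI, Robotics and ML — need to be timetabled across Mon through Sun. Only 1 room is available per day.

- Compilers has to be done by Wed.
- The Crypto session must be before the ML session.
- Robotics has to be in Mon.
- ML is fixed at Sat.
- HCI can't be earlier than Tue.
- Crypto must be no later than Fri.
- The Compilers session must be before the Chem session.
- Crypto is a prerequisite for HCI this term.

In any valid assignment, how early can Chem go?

Wed

Precedence pushes Chem to at least Tue.
Chem at Wed is achievable: Compilers=Tue; Chem=Wed; Databases=Sun; Crypto=Thu; HCI=Fri; Robotics=Mon; ML=Sat.
Nothing earlier works — the capacity limit rule out every day before Wed.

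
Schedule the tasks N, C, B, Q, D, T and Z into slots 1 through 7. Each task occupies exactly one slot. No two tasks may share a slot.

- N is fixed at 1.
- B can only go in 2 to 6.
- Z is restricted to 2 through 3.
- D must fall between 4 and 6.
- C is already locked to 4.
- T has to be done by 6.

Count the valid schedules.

Splitting on B: it can be 2 (2), 3 (2), 5 (2), 6 (2). Listing each branch's schedules as (N, C, Q, D, T, Z):
B=2: (1,4,7,5,6,3) (1,4,7,6,5,3) — 2.
B=3: (1,4,7,5,6,2) (1,4,7,6,5,2) — 2.
B=5: (1,4,7,6,2,3) (1,4,7,6,3,2) — 2.
B=6: (1,4,7,5,2,3) (1,4,7,5,3,2) — 2.
Summing: 2 + 2 + 2 + 2 = 8.

8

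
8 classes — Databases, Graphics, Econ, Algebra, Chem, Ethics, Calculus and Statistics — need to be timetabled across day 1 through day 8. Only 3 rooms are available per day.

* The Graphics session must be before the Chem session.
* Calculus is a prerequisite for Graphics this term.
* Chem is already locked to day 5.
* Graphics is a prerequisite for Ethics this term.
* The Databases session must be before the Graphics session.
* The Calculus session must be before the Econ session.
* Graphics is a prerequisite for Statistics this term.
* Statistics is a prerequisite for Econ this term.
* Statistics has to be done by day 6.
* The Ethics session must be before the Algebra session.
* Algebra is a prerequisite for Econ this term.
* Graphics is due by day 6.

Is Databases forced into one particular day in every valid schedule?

Databases can be day 1 (e.g. Graphics=day 2, Ethics=day 3, Calculus=day 1, Econ=day 5, Databases=day 1, Statistics=day 3, Chem=day 5, Algebra=day 4) or day 2 (e.g. Graphics=day 3; Chem=day 5; Databases=day 2; Ethics=day 4; Econ=day 6; Algebra=day 5; Statistics=day 4; Calculus=day 1).

No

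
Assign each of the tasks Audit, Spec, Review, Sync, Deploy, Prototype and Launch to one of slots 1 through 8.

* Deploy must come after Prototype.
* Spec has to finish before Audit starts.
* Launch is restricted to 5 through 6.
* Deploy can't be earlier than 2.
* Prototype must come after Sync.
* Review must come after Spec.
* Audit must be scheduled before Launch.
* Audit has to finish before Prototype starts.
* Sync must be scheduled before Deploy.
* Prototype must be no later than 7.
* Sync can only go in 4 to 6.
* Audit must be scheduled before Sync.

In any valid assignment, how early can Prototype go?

Precedence pushes Prototype to at least 5; Prototype's own window allows nothing later than 7.
Prototype at 5 is achievable: Spec in 1, Sync in 4, Prototype in 5, Audit in 2, Launch in 5, Review in 2, Deploy in 6.

5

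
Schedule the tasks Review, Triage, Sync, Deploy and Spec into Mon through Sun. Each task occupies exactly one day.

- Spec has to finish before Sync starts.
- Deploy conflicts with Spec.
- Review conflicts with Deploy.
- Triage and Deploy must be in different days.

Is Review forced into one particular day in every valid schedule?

No

Review can be Mon (e.g. Spec=Mon, Review=Mon, Sync=Tue, Triage=Mon, Deploy=Tue) or Tue (e.g. Triage=Mon; Spec=Mon; Deploy=Wed; Sync=Tue; Review=Tue).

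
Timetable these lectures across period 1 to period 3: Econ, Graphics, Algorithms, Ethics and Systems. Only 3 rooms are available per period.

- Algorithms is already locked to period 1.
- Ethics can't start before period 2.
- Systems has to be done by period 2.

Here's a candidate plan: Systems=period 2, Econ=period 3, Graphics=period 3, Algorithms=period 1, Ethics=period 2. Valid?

Yes

Ethics can't start before period 2 — holds.
Only 3 rooms are available per period — holds.
Systems has to be done by period 2 — holds.
Algorithms is already locked to period 1 — holds.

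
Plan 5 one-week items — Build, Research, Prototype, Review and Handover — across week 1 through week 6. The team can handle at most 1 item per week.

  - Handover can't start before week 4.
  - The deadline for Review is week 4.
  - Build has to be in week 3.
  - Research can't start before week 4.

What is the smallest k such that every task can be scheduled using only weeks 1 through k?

5

With at most 1 per week and 5 tasks, at least 5 weeks are needed.
Research can't be placed before week 4, so the schedule must run through at least week 4.
5 works (last occupied week: week 5): for example Review in week 1, Handover in week 5, Build in week 3, Prototype in week 2, Research in week 4.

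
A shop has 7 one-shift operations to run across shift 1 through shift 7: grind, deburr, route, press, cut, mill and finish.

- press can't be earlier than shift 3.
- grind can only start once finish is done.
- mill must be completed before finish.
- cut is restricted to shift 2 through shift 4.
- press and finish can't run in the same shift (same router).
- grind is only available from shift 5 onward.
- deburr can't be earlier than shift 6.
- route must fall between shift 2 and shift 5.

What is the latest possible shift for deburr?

shift 7

Deburr is available from shift 6.
deburr at shift 7 is achievable: cut -> shift 2, route -> shift 2, deburr -> shift 7, grind -> shift 5, mill -> shift 1, press -> shift 3, finish -> shift 2.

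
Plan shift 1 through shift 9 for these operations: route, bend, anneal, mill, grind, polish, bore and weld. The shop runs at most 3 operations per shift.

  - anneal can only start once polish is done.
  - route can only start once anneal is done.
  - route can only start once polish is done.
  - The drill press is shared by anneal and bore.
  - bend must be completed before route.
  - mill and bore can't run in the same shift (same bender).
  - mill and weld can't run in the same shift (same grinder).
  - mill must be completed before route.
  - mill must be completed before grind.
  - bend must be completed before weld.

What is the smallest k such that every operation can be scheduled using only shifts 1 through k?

The precedence chain requires at least 3 distinct shifts.
With at most 3 per shift and 8 operations, at least 3 shifts are needed.
3 works (last occupied shift: shift 3): for example polish=shift 1, bore=shift 3, mill=shift 1, grind=shift 2, weld=shift 2, bend=shift 1, route=shift 3, anneal=shift 2.

3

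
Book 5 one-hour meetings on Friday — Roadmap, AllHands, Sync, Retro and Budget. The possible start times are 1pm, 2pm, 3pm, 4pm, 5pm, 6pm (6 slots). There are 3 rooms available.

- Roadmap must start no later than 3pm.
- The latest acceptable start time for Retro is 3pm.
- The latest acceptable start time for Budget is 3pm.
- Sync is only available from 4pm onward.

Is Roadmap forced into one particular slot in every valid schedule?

No

Roadmap can be 1pm (e.g. Retro=1pm, Roadmap=1pm, AllHands=2pm, Budget=1pm, Sync=4pm) or 2pm (e.g. Sync -> 4pm, Budget -> 1pm, Roadmap -> 2pm, Retro -> 1pm, AllHands -> 1pm).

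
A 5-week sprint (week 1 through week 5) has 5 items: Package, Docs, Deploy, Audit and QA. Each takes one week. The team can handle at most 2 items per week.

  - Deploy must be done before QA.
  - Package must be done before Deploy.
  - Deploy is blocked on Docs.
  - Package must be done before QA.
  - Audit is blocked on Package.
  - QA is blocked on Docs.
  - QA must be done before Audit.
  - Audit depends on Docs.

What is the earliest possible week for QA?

Precedence pushes QA to at least week 3; downstream work caps QA at week 4.
QA at week 3 is achievable: Audit=week 4, Docs=week 1, QA=week 3, Deploy=week 2, Package=week 1.

week 3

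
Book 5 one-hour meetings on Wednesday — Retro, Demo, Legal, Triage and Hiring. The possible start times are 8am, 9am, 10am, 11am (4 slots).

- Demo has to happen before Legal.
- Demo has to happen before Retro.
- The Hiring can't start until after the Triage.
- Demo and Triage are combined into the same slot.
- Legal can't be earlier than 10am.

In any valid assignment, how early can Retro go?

Precedence pushes Retro to at least 9am.
Retro at 9am is achievable: Legal in 10am; Triage in 8am; Retro in 9am; Demo in 8am; Hiring in 9am.

9am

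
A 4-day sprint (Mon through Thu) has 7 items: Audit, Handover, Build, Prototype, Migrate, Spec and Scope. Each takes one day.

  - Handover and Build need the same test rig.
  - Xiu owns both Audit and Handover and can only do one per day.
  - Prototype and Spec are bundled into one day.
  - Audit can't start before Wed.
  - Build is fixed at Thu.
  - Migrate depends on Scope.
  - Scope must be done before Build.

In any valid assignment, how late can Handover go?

Handover at Wed is achievable: Migrate -> Tue, Audit -> Thu, Scope -> Mon, Build -> Thu, Handover -> Wed, Prototype -> Mon, Spec -> Mon.
Nothing later works — the conflict constraints rule out every day after Wed.

Wed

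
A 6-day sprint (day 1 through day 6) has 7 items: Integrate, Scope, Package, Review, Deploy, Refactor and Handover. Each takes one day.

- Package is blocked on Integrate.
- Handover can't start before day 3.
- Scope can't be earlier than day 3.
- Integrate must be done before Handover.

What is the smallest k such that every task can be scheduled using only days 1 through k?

The precedence chain requires at least 2 distinct days.
Scope can't be placed before day 3, so the schedule must run through at least day 3.
3 works (last occupied day: day 3): for example Integrate -> day 1, Deploy -> day 1, Review -> day 1, Package -> day 2, Refactor -> day 1, Scope -> day 3, Handover -> day 3.

3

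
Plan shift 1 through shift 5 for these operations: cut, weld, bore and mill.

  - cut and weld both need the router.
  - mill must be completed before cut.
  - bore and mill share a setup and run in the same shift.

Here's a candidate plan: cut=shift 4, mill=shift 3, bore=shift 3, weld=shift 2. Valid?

Yes

mill must be completed before cut — holds.
cut and weld both need the router — holds.
bore and mill share a setup and run in the same shift — holds.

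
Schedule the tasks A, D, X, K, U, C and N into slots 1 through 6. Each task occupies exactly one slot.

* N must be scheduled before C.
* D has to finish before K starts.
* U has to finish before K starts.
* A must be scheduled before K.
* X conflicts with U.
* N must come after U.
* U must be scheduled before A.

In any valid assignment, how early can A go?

Precedence pushes A to at least 2; downstream work caps A at 5.
A at 2 is achievable: D in 1; N in 2; C in 3; X in 2; U in 1; K in 3; A in 2.

2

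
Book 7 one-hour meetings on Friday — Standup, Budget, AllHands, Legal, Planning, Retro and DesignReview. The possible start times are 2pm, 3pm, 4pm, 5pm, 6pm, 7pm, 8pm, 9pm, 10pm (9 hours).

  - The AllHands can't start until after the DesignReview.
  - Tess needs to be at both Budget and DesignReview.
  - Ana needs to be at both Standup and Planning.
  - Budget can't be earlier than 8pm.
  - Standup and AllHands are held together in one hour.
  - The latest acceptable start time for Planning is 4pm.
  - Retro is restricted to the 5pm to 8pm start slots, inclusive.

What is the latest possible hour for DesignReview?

Downstream work caps DesignReview at 9pm.
DesignReview at 9pm is achievable: Budget=8pm; Planning=2pm; DesignReview=9pm; Retro=5pm; Standup=10pm; Legal=2pm; AllHands=10pm.

9pm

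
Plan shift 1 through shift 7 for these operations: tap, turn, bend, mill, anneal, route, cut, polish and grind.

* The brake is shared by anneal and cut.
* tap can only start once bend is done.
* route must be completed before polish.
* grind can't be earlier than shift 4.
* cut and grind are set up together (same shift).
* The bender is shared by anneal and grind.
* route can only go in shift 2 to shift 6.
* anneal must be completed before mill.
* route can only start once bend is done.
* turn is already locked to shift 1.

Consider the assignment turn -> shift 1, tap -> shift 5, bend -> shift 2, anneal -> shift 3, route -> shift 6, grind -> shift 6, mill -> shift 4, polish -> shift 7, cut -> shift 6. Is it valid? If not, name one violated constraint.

Valid

turn is already locked to shift 1 — holds.
route must be completed before polish — holds.
route can only go in shift 2 to shift 6 — holds.
grind can't be earlier than shift 4 — holds.
route can only start once bend is done — holds.
cut and grind are set up together (same shift) — holds.
The brake is shared by anneal and cut — holds.
tap can only start once bend is done — holds.
anneal must be completed before mill — holds.
The bender is shared by anneal and grind — holds.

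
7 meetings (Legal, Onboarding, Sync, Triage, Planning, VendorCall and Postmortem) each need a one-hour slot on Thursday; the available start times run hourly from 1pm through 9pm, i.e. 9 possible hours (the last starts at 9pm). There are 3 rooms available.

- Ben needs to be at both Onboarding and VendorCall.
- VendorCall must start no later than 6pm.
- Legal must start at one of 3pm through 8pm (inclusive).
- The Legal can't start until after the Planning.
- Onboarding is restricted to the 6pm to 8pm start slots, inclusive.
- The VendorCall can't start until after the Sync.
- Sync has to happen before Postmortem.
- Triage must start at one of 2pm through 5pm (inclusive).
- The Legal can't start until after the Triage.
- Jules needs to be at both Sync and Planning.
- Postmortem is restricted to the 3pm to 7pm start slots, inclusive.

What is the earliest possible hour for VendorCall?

Precedence pushes VendorCall to at least 2pm; VendorCall's own window allows nothing later than 6pm.
VendorCall at 2pm is achievable: Sync in 1pm, Postmortem in 3pm, Legal in 3pm, Onboarding in 6pm, Triage in 2pm, VendorCall in 2pm, Planning in 2pm.

2pm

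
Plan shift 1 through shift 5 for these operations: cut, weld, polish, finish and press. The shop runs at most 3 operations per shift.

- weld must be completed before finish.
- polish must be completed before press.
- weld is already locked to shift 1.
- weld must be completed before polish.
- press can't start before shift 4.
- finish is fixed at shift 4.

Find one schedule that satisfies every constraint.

press=shift 4, polish=shift 2, cut=shift 1, weld=shift 1, finish=shift 4

Checking: weld(shift 1) before polish(shift 2); polish(shift 2) before press(shift 4); weld(shift 1) before finish(shift 4); press=shift 4 in [shift 4,shift 5]; finish=shift 4 in [shift 4,shift 4]; weld=shift 1 in [shift 1,shift 1]; max 2 per shift (cap 3).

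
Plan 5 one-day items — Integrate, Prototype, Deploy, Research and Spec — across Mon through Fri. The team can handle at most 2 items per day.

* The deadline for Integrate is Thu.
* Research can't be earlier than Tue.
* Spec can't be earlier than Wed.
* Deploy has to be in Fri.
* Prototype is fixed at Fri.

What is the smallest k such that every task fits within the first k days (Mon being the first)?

5

With at most 2 per day and 5 tasks, at least 3 days are needed.
Prototype can't be placed before Fri — that is day 5 counting from Mon — so the schedule must run through at least 5 days.
5 works (last occupied day: Fri): for example Deploy in Fri; Research in Tue; Prototype in Fri; Integrate in Mon; Spec in Wed.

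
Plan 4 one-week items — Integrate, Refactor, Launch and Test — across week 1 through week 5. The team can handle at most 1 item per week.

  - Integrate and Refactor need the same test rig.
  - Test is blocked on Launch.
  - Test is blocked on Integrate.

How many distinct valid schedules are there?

Splitting on Integrate: it can be week 1 (12), week 2 (12), week 3 (10), week 4 (6). Listing each branch's schedules as (Refactor, Launch, Test) by week number:
Integrate=week 1: (2,3,4) (2,3,5) (2,4,5) (3,2,4) (3,2,5) (3,4,5) (4,2,3) (4,2,5) (4,3,5) (5,2,3) (5,2,4) (5,3,4) — 12.
Integrate=week 2: (1,3,4) (1,3,5) (1,4,5) (3,1,4) (3,1,5) (3,4,5) (4,1,3) (4,1,5) (4,3,5) (5,1,3) (5,1,4) (5,3,4) — 12.
Integrate=week 3: (1,2,4) (1,2,5) (1,4,5) (2,1,4) (2,1,5) (2,4,5) (4,1,5) (4,2,5) (5,1,4) (5,2,4) — 10.
Integrate=week 4: (1,2,5) (1,3,5) (2,1,5) (2,3,5) (3,1,5) (3,2,5) — 6.
Summing: 12 + 12 + 10 + 6 = 40.

40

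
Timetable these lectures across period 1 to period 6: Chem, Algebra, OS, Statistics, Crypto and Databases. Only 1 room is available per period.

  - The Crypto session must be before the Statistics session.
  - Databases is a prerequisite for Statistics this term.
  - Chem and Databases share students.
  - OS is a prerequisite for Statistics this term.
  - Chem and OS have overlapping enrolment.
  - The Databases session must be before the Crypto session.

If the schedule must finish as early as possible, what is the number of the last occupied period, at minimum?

period 6

The precedence chain requires at least 3 distinct periods.
With at most 1 per period and 6 lectures, at least 6 periods are needed.
6 works (last occupied period: period 6): for example Chem in period 5, Statistics in period 4, Algebra in period 6, Databases in period 1, OS in period 3, Crypto in period 2.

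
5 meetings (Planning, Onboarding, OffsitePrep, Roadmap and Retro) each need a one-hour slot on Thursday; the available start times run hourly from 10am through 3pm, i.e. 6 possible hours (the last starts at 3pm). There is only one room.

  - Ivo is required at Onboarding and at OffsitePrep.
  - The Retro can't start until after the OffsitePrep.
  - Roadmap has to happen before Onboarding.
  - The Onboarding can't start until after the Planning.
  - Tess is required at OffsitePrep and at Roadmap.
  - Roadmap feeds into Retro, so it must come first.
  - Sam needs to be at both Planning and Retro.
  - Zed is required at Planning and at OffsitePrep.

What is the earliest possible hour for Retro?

12pm

Precedence pushes Retro to at least 11am.
Retro at 12pm is achievable: Retro -> 12pm, Roadmap -> 10am, Onboarding -> 2pm, OffsitePrep -> 11am, Planning -> 1pm.
Nothing earlier works — the conflict and capacity constraints rule out every hour before 12pm.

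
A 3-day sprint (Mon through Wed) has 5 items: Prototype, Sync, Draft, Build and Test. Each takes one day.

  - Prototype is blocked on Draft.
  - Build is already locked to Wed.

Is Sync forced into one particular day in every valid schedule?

No

Sync can be Mon (e.g. Test in Mon; Prototype in Tue; Draft in Mon; Sync in Mon; Build in Wed) or Tue (e.g. Sync -> Tue, Draft -> Mon, Test -> Mon, Prototype -> Tue, Build -> Wed).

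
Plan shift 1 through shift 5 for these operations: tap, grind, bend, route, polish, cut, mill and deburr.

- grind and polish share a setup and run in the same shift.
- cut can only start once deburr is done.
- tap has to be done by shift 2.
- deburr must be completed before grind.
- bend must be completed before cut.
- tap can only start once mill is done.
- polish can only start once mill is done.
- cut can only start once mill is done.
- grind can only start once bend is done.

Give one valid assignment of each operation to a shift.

polish=shift 2; cut=shift 2; mill=shift 1; tap=shift 2; route=shift 1; deburr=shift 1; bend=shift 1; grind=shift 2

Checking: mill(shift 1) before polish(shift 2); bend(shift 1) before grind(shift 2); deburr(shift 1) before cut(shift 2); deburr(shift 1) before grind(shift 2); mill(shift 1) before cut(shift 2); bend(shift 1) before cut(shift 2); mill(shift 1) before tap(shift 2); grind = polish = shift 2; tap=shift 2 in [shift 1,shift 2].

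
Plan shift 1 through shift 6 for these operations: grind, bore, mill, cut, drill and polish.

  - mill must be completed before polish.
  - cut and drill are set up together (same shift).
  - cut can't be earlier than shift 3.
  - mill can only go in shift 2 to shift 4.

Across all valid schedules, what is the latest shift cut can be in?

shift 6

Cut is available from shift 3.
cut at shift 6 is achievable: bore=shift 1; polish=shift 3; drill=shift 6; cut=shift 6; grind=shift 1; mill=shift 2.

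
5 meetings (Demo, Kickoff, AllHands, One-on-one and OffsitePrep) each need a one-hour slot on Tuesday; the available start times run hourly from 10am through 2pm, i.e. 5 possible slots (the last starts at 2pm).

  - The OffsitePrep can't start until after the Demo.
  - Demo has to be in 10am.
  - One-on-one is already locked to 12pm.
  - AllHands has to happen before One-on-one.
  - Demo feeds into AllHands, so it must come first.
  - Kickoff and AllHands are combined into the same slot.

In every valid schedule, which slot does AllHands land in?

11am

Demo is fixed at 10am and must come before AllHands, so AllHands is at least 11am.
One-on-one is fixed at 12pm and must come after AllHands, so AllHands is at most 11am.
So AllHands must be 11am.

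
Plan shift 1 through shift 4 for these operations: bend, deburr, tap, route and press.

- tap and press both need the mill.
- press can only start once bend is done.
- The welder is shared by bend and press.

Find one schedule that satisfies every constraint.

route=shift 1, tap=shift 1, deburr=shift 1, press=shift 2, bend=shift 1

Checking: bend(shift 1) before press(shift 2); bend(shift 1) != press(shift 2); tap(shift 1) != press(shift 2).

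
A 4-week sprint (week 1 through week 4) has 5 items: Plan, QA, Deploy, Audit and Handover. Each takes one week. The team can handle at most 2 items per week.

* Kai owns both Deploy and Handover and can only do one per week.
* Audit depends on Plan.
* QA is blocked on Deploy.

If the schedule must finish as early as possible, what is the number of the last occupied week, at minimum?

3

The precedence chain requires at least 2 distinct weeks.
With at most 2 per week and 5 tasks, at least 3 weeks are needed.
3 works (last occupied week: week 3): for example QA=week 2; Deploy=week 1; Plan=week 1; Handover=week 3; Audit=week 2.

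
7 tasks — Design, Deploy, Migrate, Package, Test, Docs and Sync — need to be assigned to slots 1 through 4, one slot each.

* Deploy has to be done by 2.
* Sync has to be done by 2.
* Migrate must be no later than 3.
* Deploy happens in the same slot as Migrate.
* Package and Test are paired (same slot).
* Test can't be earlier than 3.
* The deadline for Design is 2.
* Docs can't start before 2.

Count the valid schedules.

Splitting on Design: it can be 1 (24), 2 (24). Listing each branch's schedules as (Deploy, Migrate, Package, Test, Docs, Sync):
Design=1: (1,1,3,3,2,1) (1,1,3,3,2,2) (1,1,3,3,3,1) (1,1,3,3,3,2) (1,1,3,3,4,1) (1,1,3,3,4,2) (1,1,4,4,2,1) (1,1,4,4,2,2) (1,1,4,4,3,1) (1,1,4,4,3,2) (1,1,4,4,4,1) (1,1,4,4,4,2) (2,2,3,3,2,1) (2,2,3,3,2,2) (2,2,3,3,3,1) (2,2,3,3,3,2) (2,2,3,3,4,1) (2,2,3,3,4,2) (2,2,4,4,2,1) (2,2,4,4,2,2) (2,2,4,4,3,1) (2,2,4,4,3,2) (2,2,4,4,4,1) (2,2,4,4,4,2) — 24.
Design=2: (1,1,3,3,2,1) (1,1,3,3,2,2) (1,1,3,3,3,1) (1,1,3,3,3,2) (1,1,3,3,4,1) (1,1,3,3,4,2) (1,1,4,4,2,1) (1,1,4,4,2,2) (1,1,4,4,3,1) (1,1,4,4,3,2) (1,1,4,4,4,1) (1,1,4,4,4,2) (2,2,3,3,2,1) (2,2,3,3,2,2) (2,2,3,3,3,1) (2,2,3,3,3,2) (2,2,3,3,4,1) (2,2,3,3,4,2) (2,2,4,4,2,1) (2,2,4,4,2,2) (2,2,4,4,3,1) (2,2,4,4,3,2) (2,2,4,4,4,1) (2,2,4,4,4,2) — 24.
Summing: 24 + 24 = 48.

48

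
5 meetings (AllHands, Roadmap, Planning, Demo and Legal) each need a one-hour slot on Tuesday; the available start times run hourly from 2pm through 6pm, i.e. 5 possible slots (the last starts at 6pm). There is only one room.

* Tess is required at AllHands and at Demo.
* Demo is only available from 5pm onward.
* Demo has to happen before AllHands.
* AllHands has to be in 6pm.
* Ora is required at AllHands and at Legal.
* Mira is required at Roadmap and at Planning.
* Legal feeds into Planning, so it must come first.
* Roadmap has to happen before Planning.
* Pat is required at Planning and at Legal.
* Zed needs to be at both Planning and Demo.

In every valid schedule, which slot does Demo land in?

5pm

Demo's window is 5pm–6pm.
AllHands is fixed at 6pm, and Demo can't share a slot with AllHands.
So Demo must be 5pm.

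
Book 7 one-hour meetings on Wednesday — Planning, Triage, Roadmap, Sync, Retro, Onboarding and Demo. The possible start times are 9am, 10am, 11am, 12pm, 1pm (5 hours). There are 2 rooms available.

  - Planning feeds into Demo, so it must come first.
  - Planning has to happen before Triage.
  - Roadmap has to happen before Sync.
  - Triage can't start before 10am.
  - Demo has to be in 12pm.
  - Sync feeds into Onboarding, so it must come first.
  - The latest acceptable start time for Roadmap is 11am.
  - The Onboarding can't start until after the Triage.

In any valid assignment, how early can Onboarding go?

11am

Precedence pushes Onboarding to at least 11am.
Onboarding at 11am is achievable: Planning -> 9am, Triage -> 10am, Demo -> 12pm, Retro -> 11am, Sync -> 10am, Onboarding -> 11am, Roadmap -> 9am.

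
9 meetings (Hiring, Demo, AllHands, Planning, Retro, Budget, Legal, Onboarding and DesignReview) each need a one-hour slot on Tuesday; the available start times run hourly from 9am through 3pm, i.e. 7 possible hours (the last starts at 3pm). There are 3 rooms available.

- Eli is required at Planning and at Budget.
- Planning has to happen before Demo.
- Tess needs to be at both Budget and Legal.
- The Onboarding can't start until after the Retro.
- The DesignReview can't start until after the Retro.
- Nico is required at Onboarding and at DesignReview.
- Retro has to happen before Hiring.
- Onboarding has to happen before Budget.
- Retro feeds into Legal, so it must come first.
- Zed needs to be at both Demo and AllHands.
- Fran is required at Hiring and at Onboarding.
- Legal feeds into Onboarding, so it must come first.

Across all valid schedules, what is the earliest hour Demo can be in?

10am

Precedence pushes Demo to at least 10am.
Demo at 10am is achievable: Budget -> 12pm; AllHands -> 9am; Hiring -> 10am; Retro -> 9am; DesignReview -> 12pm; Legal -> 10am; Onboarding -> 11am; Demo -> 10am; Planning -> 9am.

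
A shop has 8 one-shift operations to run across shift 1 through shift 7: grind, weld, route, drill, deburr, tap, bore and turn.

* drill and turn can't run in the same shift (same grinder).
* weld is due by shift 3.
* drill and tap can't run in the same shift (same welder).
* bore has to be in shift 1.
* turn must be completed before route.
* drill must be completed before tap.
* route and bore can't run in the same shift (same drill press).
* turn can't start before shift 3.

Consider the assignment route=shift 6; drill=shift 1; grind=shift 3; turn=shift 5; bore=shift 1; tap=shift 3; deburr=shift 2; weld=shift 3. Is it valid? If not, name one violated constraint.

turn can't start before shift 3 — holds.
turn must be completed before route — holds.
drill must be completed before tap — holds.
route and bore can't run in the same shift (same drill press) — holds.
bore has to be in shift 1 — holds.
weld is due by shift 3 — holds.
drill and turn can't run in the same shift (same grinder) — holds.
drill and tap can't run in the same shift (same welder) — holds.

Valid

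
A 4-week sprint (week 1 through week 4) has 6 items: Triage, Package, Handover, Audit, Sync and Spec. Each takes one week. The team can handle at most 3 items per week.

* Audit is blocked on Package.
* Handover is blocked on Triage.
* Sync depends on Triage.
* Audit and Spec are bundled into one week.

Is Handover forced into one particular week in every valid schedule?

No

Handover can be week 2 (e.g. Package in week 1; Sync in week 3; Spec in week 2; Handover in week 2; Triage in week 1; Audit in week 2) or week 3 (e.g. Triage -> week 1, Sync -> week 2, Audit -> week 2, Spec -> week 2, Package -> week 1, Handover -> week 3).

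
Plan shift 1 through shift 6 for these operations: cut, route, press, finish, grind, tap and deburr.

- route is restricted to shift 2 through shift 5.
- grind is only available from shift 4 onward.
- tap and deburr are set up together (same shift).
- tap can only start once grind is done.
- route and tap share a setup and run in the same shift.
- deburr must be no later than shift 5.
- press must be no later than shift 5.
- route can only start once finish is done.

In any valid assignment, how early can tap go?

shift 5

Precedence pushes tap to at least shift 5; tap must be in the same shift as route, which can't be after shift 5, so tap is at most shift 5.
tap at shift 5 is achievable: tap -> shift 5; route -> shift 5; cut -> shift 1; deburr -> shift 5; finish -> shift 1; press -> shift 1; grind -> shift 4.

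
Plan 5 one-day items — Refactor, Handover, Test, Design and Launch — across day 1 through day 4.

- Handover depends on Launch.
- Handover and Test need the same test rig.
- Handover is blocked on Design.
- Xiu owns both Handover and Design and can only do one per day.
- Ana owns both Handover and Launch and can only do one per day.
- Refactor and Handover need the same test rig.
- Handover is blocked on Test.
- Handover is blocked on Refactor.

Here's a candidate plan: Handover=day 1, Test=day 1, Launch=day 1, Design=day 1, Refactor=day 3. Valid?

No. Handover is blocked on Refactor is not satisfied.

Handover is blocked on Test — violated.
Refactor and Handover need the same test rig — holds.
Handover and Test need the same test rig — violated.
Handover is blocked on Refactor — violated.
Ana owns both Handover and Launch and can only do one per day — violated.
Handover is blocked on Design — violated.
Xiu owns both Handover and Design and can only do one per day — violated.
Handover depends on Launch — violated.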